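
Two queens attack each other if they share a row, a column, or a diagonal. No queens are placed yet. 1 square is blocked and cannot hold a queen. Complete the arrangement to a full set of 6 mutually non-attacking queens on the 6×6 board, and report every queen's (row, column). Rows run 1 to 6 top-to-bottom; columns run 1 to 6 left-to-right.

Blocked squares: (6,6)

(1,3) (2,6) (3,2) (4,5) (5,1) (6,4)

Row 1: Safe: 1, 2, 3, 4, 5, 6. Place at column 3.
Row 2: attacked by (1,3)→{2,3,4}. Safe: 1, 5, 6. Place at column 6.
Row 3: attacked by (1,3)→{1,3,5}; (2,6)→{5,6}. Safe: 2, 4. Place at column 2.
Row 4: attacked by (1,3)→{3,6}; (2,6)→{4,6}; (3,2)→{1,2,3}. Safe: 5. Place at column 5.
Row 5: attacked by (1,3)→{3}; (2,6)→{3,6}; (3,2)→{2,4}; (4,5)→{4,5,6}. Safe: 1. Place at column 1.
Row 6: attacked by (1,3)→{3}; (2,6)→{2,6}; (3,2)→{2,5}; (4,5)→{3,5}; (5,1)→{1,2}. Blocked: 6. Safe: 4. Place at column 4.
Columns [3, 6, 2, 5, 1, 4], r−c [-2, -4, 1, -1, 4, 2], r+c [4, 8, 5, 9, 6, 10] are all distinct, so no two queens attack.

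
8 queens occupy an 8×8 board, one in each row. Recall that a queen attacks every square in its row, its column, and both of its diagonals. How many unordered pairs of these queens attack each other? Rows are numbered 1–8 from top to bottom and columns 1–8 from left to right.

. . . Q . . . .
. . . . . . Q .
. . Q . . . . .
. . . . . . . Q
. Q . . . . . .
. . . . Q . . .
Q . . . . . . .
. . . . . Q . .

0

All columns are distinct and no two queens satisfy |Δrow| = |Δcol|, so no pair attacks.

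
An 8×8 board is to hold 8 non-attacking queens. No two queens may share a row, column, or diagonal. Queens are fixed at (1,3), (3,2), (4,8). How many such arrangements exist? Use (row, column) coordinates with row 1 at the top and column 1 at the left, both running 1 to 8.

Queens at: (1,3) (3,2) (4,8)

4

Branch on row 2: col 5 → 2; col 7 → 2.
Sum: 2 + 2 = 4.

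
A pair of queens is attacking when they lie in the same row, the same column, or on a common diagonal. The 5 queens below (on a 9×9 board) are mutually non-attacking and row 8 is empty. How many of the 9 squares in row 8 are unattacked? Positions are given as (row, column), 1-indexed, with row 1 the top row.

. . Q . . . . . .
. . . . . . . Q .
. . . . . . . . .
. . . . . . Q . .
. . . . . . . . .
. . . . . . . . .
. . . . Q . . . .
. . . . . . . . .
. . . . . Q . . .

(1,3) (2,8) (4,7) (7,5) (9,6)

2

(1,3) attacks row 8 at column 3.
(2,8) attacks row 8 at column 8 and diagonals 2.
(4,7) attacks row 8 at column 7 and diagonals 3.
(7,5) attacks row 8 at column 5 and diagonals 4, 6.
(9,6) attacks row 8 at column 6 and diagonals 5, 7.
Attacked columns: {2, 3, 4, 5, 6, 7, 8}. Safe: {1, 9}.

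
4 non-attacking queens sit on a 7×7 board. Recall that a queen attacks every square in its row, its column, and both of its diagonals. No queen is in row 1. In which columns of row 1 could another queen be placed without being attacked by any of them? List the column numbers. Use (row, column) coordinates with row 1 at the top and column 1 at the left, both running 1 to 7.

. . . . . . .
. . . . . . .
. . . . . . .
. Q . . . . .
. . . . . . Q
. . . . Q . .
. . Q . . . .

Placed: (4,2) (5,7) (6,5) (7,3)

columns 1, 4, 6

(4,2) attacks row 1 at column 2 and diagonals 5.
(5,7) attacks row 1 at column 7 and diagonals 3.
(6,5) attacks row 1 at column 5.
(7,3) attacks row 1 at column 3.
Attacked columns: {2, 3, 5, 7}. Safe: {1, 4, 6}.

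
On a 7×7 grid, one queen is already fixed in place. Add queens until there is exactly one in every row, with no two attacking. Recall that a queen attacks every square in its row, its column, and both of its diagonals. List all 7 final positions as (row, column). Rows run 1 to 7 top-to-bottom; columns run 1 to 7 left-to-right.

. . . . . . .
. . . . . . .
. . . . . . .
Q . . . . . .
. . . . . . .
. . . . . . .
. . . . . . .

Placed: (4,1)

Row 1: attacked by (4,1)→{1,4}. Safe: 2, 3, 5, 6, 7. Place at column 6.
Row 2: attacked by (1,6)→{5,6,7}; (4,1)→{1,3}. Safe: 2, 4. Place at column 2.
Row 3: attacked by (1,6)→{4,6}; (2,2)→{1,2,3}; (4,1)→{1,2}. Safe: 5, 7. Place at column 5.
Row 5: attacked by (1,6)→{2,6}; (2,2)→{2,5}; (3,5)→{3,5,7}; (4,1)→{1,2}. Safe: 4. Place at column 4.
Row 6: attacked by (1,6)→{1,6}; (2,2)→{2,6}; (3,5)→{2,5}; (4,1)→{1,3}; (5,4)→{3,4,5}. Safe: 7. Place at column 7.
Row 7: attacked by (1,6)→{6}; (2,2)→{2,7}; (3,5)→{1,5}; (4,1)→{1,4}; (5,4)→{2,4,6}; (6,7)→{6,7}. Safe: 3. Place at column 3.
Columns [6, 2, 5, 1, 4, 7, 3], r−c [-5, 0, -2, 3, 1, -1, 4], r+c [7, 4, 8, 5, 9, 13, 10] are all distinct, so no two queens attack.

(1,6) (2,2) (3,5) (4,1) (5,4) (6,7) (7,3)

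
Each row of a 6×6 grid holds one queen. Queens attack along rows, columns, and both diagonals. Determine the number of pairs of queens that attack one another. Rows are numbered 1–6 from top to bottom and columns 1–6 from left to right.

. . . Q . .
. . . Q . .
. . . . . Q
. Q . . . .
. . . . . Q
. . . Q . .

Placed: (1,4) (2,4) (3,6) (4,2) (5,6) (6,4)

7

Same column: (1,4)–(2,4) (column 4); (1,4)–(6,4) (column 4); (2,4)–(6,4) (column 4); (3,6)–(5,6) (column 6).
Same diagonal: (1,4)–(3,6) (|1−3| = |4−6| = 2); (2,4)–(4,2) (|2−4| = |4−2| = 2); (4,2)–(6,4) (|4−6| = |2−4| = 2).
Total attacking pairs: 7.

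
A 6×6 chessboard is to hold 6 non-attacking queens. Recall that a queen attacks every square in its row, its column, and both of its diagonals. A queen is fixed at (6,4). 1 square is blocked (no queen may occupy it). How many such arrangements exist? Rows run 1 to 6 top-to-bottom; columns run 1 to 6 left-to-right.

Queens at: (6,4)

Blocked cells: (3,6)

Branch on row 1: col 1 → 0; col 2 → 0; col 3 → 1; col 5 → 0; col 6 → 0.
Sum: 0 + 0 + 1 + 0 + 0 = 1.

1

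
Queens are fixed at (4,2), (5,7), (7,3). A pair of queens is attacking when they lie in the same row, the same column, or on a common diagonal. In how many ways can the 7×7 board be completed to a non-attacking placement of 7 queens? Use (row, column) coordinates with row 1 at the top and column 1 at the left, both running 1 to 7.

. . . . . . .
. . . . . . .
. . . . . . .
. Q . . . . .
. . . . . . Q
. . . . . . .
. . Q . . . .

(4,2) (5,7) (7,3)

Branch on row 1: col 1 → 1; col 4 → 0; col 6 → 0.
Sum: 1 + 0 + 0 = 1.

1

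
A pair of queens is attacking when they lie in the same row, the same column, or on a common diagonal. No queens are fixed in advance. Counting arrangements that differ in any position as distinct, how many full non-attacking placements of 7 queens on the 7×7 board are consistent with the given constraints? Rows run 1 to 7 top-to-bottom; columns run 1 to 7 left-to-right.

40

Branch on row 1: col 1 → 4; col 2 → 7; col 3 → 6; col 4 → 6; col 5 → 6; col 6 → 7; col 7 → 4.
Sum: 4 + 7 + 6 + 6 + 6 + 7 + 4 = 40.
(This is the classic 7-queens count.)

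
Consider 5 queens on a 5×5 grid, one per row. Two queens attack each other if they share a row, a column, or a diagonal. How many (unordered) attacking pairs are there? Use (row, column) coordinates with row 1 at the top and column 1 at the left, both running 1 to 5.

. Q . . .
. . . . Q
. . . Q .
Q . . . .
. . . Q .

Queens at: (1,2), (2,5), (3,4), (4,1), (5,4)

3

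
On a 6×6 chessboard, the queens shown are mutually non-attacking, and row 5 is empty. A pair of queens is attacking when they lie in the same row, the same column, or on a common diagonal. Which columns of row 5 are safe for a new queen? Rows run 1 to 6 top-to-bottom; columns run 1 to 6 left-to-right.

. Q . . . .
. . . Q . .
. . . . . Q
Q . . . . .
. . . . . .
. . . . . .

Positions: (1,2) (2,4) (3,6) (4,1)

columns 3, 5

(1,2) attacks row 5 at column 2 and diagonals 6.
(2,4) attacks row 5 at column 4 and diagonals 1.
(3,6) attacks row 5 at column 6 and diagonals 4.
(4,1) attacks row 5 at column 1 and diagonals 2.
Attacked columns: {1, 2, 4, 6}. Safe: {3, 5}.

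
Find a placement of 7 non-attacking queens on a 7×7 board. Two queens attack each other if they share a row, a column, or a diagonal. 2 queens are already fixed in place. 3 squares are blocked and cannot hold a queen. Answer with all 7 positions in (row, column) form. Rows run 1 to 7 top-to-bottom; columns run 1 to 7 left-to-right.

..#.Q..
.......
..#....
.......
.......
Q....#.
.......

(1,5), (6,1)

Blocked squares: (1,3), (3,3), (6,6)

(1,5) (2,7) (3,2) (4,6) (5,3) (6,1) (7,4)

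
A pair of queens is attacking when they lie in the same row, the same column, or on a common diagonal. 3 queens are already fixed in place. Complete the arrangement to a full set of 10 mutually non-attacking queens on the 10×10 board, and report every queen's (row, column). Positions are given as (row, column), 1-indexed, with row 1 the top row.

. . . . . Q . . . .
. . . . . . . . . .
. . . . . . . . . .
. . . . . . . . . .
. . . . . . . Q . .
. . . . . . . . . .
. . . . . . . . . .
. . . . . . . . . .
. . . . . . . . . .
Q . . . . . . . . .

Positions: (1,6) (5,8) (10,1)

Row 2: attacked by (1,6)→{5,6,7}; (5,8)→{5,8}; (10,1)→{1,9}. Safe: 2, 3, 4, 10. Place at column 3.
Row 3: attacked by (1,6)→{4,6,8}; (2,3)→{2,3,4}; (5,8)→{6,8,10}; (10,1)→{1,8}. Safe: 5, 7, 9. Place at column 5.
Row 4: attacked by (1,6)→{3,6,9}; (2,3)→{1,3,5}; (3,5)→{4,5,6}; (5,8)→{7,8,9}; (10,1)→{1,7}. Safe: 2, 10. Place at column 10.
Row 6: attacked by (1,6)→{1,6}; (2,3)→{3,7}; (3,5)→{2,5,8}; (4,10)→{8,10}; (5,8)→{7,8,9}; (10,1)→{1,5}. Safe: 4. Place at column 4.
Row 7: attacked by (1,6)→{6}; (2,3)→{3,8}; (3,5)→{1,5,9}; (4,10)→{7,10}; (5,8)→{6,8,10}; (6,4)→{3,4,5}; (10,1)→{1,4}. Safe: 2. Place at column 2.
Row 8: attacked by (1,6)→{6}; (2,3)→{3,9}; (3,5)→{5,10}; (4,10)→{6,10}; (5,8)→{5,8}; (6,4)→{2,4,6}; (7,2)→{1,2,3}; (10,1)→{1,3}. Safe: 7. Place at column 7.
Row 9: attacked by (1,6)→{6}; (2,3)→{3,10}; (3,5)→{5}; (4,10)→{5,10}; (5,8)→{4,8}; (6,4)→{1,4,7}; (7,2)→{2,4}; (8,7)→{6,7,8}; (10,1)→{1,2}. Safe: 9. Place at column 9.
Columns [6, 3, 5, 10, 8, 4, 2, 7, 9, 1], r−c [-5, -1, -2, -6, -3, 2, 5, 1, 0, 9], r+c [7, 5, 8, 14, 13, 10, 9, 15, 18, 11] are all distinct, so no two queens attack.

(1,6) (2,3) (3,5) (4,10) (5,8) (6,4) (7,2) (8,7) (9,9) (10,1)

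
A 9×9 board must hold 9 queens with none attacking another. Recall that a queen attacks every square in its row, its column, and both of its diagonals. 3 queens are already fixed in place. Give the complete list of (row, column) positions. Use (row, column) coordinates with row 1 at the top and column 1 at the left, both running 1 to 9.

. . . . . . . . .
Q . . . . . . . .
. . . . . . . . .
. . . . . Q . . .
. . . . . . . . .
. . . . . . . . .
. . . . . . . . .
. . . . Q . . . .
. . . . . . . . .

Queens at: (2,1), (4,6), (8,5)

(1,4) (2,1) (3,3) (4,6) (5,9) (6,2) (7,8) (8,5) (9,7)

Row 1: attacked by (2,1)→{1,2}; (4,6)→{3,6,9}; (8,5)→{5}. Safe: 4, 7, 8. Place at column 4.
Row 3: attacked by (1,4)→{2,4,6}; (2,1)→{1,2}; (4,6)→{5,6,7}; (8,5)→{5}. Safe: 3, 8, 9. Place at column 3.
Row 5: attacked by (1,4)→{4,8}; (2,1)→{1,4}; (3,3)→{1,3,5}; (4,6)→{5,6,7}; (8,5)→{2,5,8}. Safe: 9. Place at column 9.
Row 6: attacked by (1,4)→{4,9}; (2,1)→{1,5}; (3,3)→{3,6}; (4,6)→{4,6,8}; (5,9)→{8,9}; (8,5)→{3,5,7}. Safe: 2. Place at column 2.
Row 7: attacked by (1,4)→{4}; (2,1)→{1,6}; (3,3)→{3,7}; (4,6)→{3,6,9}; (5,9)→{7,9}; (6,2)→{1,2,3}; (8,5)→{4,5,6}. Safe: 8. Place at column 8.
Row 9: attacked by (1,4)→{4}; (2,1)→{1,8}; (3,3)→{3,9}; (4,6)→{1,6}; (5,9)→{5,9}; (6,2)→{2,5}; (7,8)→{6,8}; (8,5)→{4,5,6}. Safe: 7. Place at column 7.
Columns [4, 1, 3, 6, 9, 2, 8, 5, 7], r−c [-3, 1, 0, -2, -4, 4, -1, 3, 2], r+c [5, 3, 6, 10, 14, 8, 15, 13, 16] are all distinct, so no two queens attack.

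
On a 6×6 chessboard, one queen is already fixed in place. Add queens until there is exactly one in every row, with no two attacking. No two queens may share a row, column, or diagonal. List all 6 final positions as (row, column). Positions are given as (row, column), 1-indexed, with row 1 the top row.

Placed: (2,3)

(1,5) (2,3) (3,1) (4,6) (5,4) (6,2)

Row 1: attacked by (2,3)→{2,3,4}. Safe: 1, 5, 6. Place at column 5.
Row 3: attacked by (1,5)→{3,5}; (2,3)→{2,3,4}. Safe: 1, 6. Place at column 1.
Row 4: attacked by (1,5)→{2,5}; (2,3)→{1,3,5}; (3,1)→{1,2}. Safe: 4, 6. Place at column 6.
Row 5: attacked by (1,5)→{1,5}; (2,3)→{3,6}; (3,1)→{1,3}; (4,6)→{5,6}. Safe: 2, 4. Place at column 4.
Row 6: attacked by (1,5)→{5}; (2,3)→{3}; (3,1)→{1,4}; (4,6)→{4,6}; (5,4)→{3,4,5}. Safe: 2. Place at column 2.
Columns [5, 3, 1, 6, 4, 2], r−c [-4, -1, 2, -2, 1, 4], r+c [6, 5, 4, 10, 9, 8] are all distinct, so no two queens attack.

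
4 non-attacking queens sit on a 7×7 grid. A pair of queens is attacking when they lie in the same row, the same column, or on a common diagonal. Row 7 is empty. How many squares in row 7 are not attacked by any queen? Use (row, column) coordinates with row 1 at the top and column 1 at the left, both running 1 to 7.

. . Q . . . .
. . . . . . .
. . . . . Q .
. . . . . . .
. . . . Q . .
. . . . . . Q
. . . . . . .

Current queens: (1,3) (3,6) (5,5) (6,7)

(1,3) attacks row 7 at column 3.
(3,6) attacks row 7 at column 6 and diagonals 2.
(5,5) attacks row 7 at column 5 and diagonals 3, 7.
(6,7) attacks row 7 at column 7 and diagonals 6.
Attacked columns: {2, 3, 5, 6, 7}. Safe: {1, 4}.

2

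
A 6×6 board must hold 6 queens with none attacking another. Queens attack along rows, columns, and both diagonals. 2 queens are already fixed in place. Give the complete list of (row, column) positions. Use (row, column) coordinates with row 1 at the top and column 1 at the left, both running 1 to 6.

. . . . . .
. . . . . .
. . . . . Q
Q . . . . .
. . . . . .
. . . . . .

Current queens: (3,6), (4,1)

(1,2) (2,4) (3,6) (4,1) (5,3) (6,5)

Row 1: attacked by (3,6)→{4,6}; (4,1)→{1,4}. Safe: 2, 3, 5. Place at column 2.
Row 2: attacked by (1,2)→{1,2,3}; (3,6)→{5,6}; (4,1)→{1,3}. Safe: 4. Place at column 4.
Row 5: attacked by (1,2)→{2,6}; (2,4)→{1,4}; (3,6)→{4,6}; (4,1)→{1,2}. Safe: 3, 5. Place at column 3.
Row 6: attacked by (1,2)→{2}; (2,4)→{4}; (3,6)→{3,6}; (4,1)→{1,3}; (5,3)→{2,3,4}. Safe: 5. Place at column 5.
Columns [2, 4, 6, 1, 3, 5], r−c [-1, -2, -3, 3, 2, 1], r+c [3, 6, 9, 5, 8, 11] are all distinct, so no two queens attack.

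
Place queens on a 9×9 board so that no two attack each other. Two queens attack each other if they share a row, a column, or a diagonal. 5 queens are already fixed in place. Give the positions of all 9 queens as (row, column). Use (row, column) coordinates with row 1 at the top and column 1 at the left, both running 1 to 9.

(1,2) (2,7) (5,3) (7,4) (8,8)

Row 3: attacked by (1,2)→{2,4}; (2,7)→{6,7,8}; (5,3)→{1,3,5}; (7,4)→{4,8}; (8,8)→{3,8}. Safe: 9. Place at column 9.
Row 4: attacked by (1,2)→{2,5}; (2,7)→{5,7,9}; (3,9)→{8,9}; (5,3)→{2,3,4}; (7,4)→{1,4,7}; (8,8)→{4,8}. Safe: 6. Place at column 6.
Row 6: attacked by (1,2)→{2,7}; (2,7)→{3,7}; (3,9)→{6,9}; (4,6)→{4,6,8}; (5,3)→{2,3,4}; (7,4)→{3,4,5}; (8,8)→{6,8}. Safe: 1. Place at column 1.
Row 9: attacked by (1,2)→{2}; (2,7)→{7}; (3,9)→{3,9}; (4,6)→{1,6}; (5,3)→{3,7}; (6,1)→{1,4}; (7,4)→{2,4,6}; (8,8)→{7,8,9}. Safe: 5. Place at column 5.
Columns [2, 7, 9, 6, 3, 1, 4, 8, 5], r−c [-1, -5, -6, -2, 2, 5, 3, 0, 4], r+c [3, 9, 12, 10, 8, 7, 11, 16, 14] are all distinct, so no two queens attack.

(1,2) (2,7) (3,9) (4,6) (5,3) (6,1) (7,4) (8,8) (9,5)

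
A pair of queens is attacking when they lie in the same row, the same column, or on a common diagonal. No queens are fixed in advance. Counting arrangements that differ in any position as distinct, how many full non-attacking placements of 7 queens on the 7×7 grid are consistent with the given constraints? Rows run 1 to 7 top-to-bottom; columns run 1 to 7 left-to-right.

Branch on row 1: col 1 → 4; col 2 → 7; col 3 → 6; col 4 → 6; col 5 → 6; col 6 → 7; col 7 → 4.
Sum: 4 + 7 + 6 + 6 + 6 + 7 + 4 = 40.
(This is the classic 7-queens count.)

40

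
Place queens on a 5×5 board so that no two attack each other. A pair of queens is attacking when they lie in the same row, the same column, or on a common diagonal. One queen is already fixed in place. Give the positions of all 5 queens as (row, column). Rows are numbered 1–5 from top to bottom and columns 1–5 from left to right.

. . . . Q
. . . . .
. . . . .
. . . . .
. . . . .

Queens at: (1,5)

(1,5) (2,3) (3,1) (4,4) (5,2)

Row 2: attacked by (1,5)→{4,5}. Safe: 1, 2, 3. Place at column 3.
Row 3: attacked by (1,5)→{3,5}; (2,3)→{2,3,4}. Safe: 1. Place at column 1.
Row 4: attacked by (1,5)→{2,5}; (2,3)→{1,3,5}; (3,1)→{1,2}. Safe: 4. Place at column 4.
Row 5: attacked by (1,5)→{1,5}; (2,3)→{3}; (3,1)→{1,3}; (4,4)→{3,4,5}. Safe: 2. Place at column 2.
Columns [5, 3, 1, 4, 2], r−c [-4, -1, 2, 0, 3], r+c [6, 5, 4, 8, 7] are all distinct, so no two queens attack.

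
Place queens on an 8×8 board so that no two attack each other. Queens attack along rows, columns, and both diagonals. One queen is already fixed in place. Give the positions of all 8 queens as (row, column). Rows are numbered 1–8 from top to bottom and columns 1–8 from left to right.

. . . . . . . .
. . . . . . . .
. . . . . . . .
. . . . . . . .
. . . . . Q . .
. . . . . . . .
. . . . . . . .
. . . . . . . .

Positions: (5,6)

Row 1: attacked by (5,6)→{2,6}. Safe: 1, 3, 4, 5, 7, 8. Place at column 8.
Row 2: attacked by (1,8)→{7,8}; (5,6)→{3,6}. Safe: 1, 2, 4, 5. Place at column 4.
Row 3: attacked by (1,8)→{6,8}; (2,4)→{3,4,5}; (5,6)→{4,6,8}. Safe: 1, 2, 7. Place at column 1.
Row 4: attacked by (1,8)→{5,8}; (2,4)→{2,4,6}; (3,1)→{1,2}; (5,6)→{5,6,7}. Safe: 3. Place at column 3.
Row 6: attacked by (1,8)→{3,8}; (2,4)→{4,8}; (3,1)→{1,4}; (4,3)→{1,3,5}; (5,6)→{5,6,7}. Safe: 2. Place at column 2.
Row 7: attacked by (1,8)→{2,8}; (2,4)→{4}; (3,1)→{1,5}; (4,3)→{3,6}; (5,6)→{4,6,8}; (6,2)→{1,2,3}. Safe: 7. Place at column 7.
Row 8: attacked by (1,8)→{1,8}; (2,4)→{4}; (3,1)→{1,6}; (4,3)→{3,7}; (5,6)→{3,6}; (6,2)→{2,4}; (7,7)→{6,7,8}. Safe: 5. Place at column 5.
Columns [8, 4, 1, 3, 6, 2, 7, 5], r−c [-7, -2, 2, 1, -1, 4, 0, 3], r+c [9, 6, 4, 7, 11, 8, 14, 13] are all distinct, so no two queens attack.

(1,8) (2,4) (3,1) (4,3) (5,6) (6,2) (7,7) (8,5)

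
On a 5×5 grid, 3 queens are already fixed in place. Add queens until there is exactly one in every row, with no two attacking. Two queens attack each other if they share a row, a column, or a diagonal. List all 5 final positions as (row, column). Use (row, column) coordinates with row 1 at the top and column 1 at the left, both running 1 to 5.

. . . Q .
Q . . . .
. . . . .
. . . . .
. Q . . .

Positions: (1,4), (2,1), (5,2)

Row 3: attacked by (1,4)→{2,4}; (2,1)→{1,2}; (5,2)→{2,4}. Safe: 3, 5. Place at column 3.
Row 4: attacked by (1,4)→{1,4}; (2,1)→{1,3}; (3,3)→{2,3,4}; (5,2)→{1,2,3}. Safe: 5. Place at column 5.
Columns [4, 1, 3, 5, 2], r−c [-3, 1, 0, -1, 3], r+c [5, 3, 6, 9, 7] are all distinct, so no two queens attack.

(1,4) (2,1) (3,3) (4,5) (5,2)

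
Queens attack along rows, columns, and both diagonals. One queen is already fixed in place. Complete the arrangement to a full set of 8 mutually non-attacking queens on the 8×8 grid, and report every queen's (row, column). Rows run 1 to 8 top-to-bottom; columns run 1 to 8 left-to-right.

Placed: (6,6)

(1,5) (2,7) (3,1) (4,3) (5,8) (6,6) (7,4) (8,2)

Row 1: attacked by (6,6)→{1,6}. Safe: 2, 3, 4, 5, 7, 8. Place at column 5.
Row 2: attacked by (1,5)→{4,5,6}; (6,6)→{2,6}. Safe: 1, 3, 7, 8. Place at column 7.
Row 3: attacked by (1,5)→{3,5,7}; (2,7)→{6,7,8}; (6,6)→{3,6}. Safe: 1, 2, 4. Place at column 1.
Row 4: attacked by (1,5)→{2,5,8}; (2,7)→{5,7}; (3,1)→{1,2}; (6,6)→{4,6,8}. Safe: 3. Place at column 3.
Row 5: attacked by (1,5)→{1,5}; (2,7)→{4,7}; (3,1)→{1,3}; (4,3)→{2,3,4}; (6,6)→{5,6,7}. Safe: 8. Place at column 8.
Row 7: attacked by (1,5)→{5}; (2,7)→{2,7}; (3,1)→{1,5}; (4,3)→{3,6}; (5,8)→{6,8}; (6,6)→{5,6,7}. Safe: 4. Place at column 4.
Row 8: attacked by (1,5)→{5}; (2,7)→{1,7}; (3,1)→{1,6}; (4,3)→{3,7}; (5,8)→{5,8}; (6,6)→{4,6,8}; (7,4)→{3,4,5}. Safe: 2. Place at column 2.
Columns [5, 7, 1, 3, 8, 6, 4, 2], r−c [-4, -5, 2, 1, -3, 0, 3, 6], r+c [6, 9, 4, 7, 13, 12, 11, 10] are all distinct, so no two queens attack.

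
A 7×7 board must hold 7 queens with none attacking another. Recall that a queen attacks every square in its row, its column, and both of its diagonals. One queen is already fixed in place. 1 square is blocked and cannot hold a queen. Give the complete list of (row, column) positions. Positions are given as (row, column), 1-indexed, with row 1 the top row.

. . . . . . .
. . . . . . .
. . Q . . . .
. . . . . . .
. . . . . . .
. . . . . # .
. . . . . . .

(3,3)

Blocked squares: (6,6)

(1,2) (2,6) (3,3) (4,7) (5,4) (6,1) (7,5)

Row 1: attacked by (3,3)→{1,3,5}. Safe: 2, 4, 6, 7. Place at column 2.
Row 2: attacked by (1,2)→{1,2,3}; (3,3)→{2,3,4}. Safe: 5, 6, 7. Place at column 6.
Row 4: attacked by (1,2)→{2,5}; (2,6)→{4,6}; (3,3)→{2,3,4}. Safe: 1, 7. Place at column 7.
Row 5: attacked by (1,2)→{2,6}; (2,6)→{3,6}; (3,3)→{1,3,5}; (4,7)→{6,7}. Safe: 4. Place at column 4.
Row 6: attacked by (1,2)→{2,7}; (2,6)→{2,6}; (3,3)→{3,6}; (4,7)→{5,7}; (5,4)→{3,4,5}. Blocked: 6. Safe: 1. Place at column 1.
Row 7: attacked by (1,2)→{2}; (2,6)→{1,6}; (3,3)→{3,7}; (4,7)→{4,7}; (5,4)→{2,4,6}; (6,1)→{1,2}. Safe: 5. Place at column 5.
Columns [2, 6, 3, 7, 4, 1, 5], r−c [-1, -4, 0, -3, 1, 5, 2], r+c [3, 8, 6, 11, 9, 7, 12] are all distinct, so no two queens attack.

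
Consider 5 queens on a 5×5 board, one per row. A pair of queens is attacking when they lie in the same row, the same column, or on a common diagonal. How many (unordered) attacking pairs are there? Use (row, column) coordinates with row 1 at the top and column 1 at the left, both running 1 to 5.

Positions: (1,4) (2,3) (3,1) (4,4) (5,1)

Same column: (1,4)–(4,4) (column 4); (3,1)–(5,1) (column 1).
Same diagonal: (1,4)–(2,3) (|1−2| = |4−3| = 1).
Total attacking pairs: 3.

3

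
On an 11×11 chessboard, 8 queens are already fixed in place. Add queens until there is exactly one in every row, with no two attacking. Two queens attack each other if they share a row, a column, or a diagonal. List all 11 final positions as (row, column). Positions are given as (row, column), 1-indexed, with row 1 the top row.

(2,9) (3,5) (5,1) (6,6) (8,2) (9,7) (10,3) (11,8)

Row 1: attacked by (2,9)→{8,9,10}; (3,5)→{3,5,7}; (5,1)→{1,5}; (6,6)→{1,6,11}; (8,2)→{2,9}; (9,7)→{7}; (10,3)→{3}; (11,8)→{8}. Safe: 4. Place at column 4.
Row 4: attacked by (1,4)→{1,4,7}; (2,9)→{7,9,11}; (3,5)→{4,5,6}; (5,1)→{1,2}; (6,6)→{4,6,8}; (8,2)→{2,6}; (9,7)→{2,7}; (10,3)→{3,9}; (11,8)→{1,8}. Safe: 10. Place at column 10.
Row 7: attacked by (1,4)→{4,10}; (2,9)→{4,9}; (3,5)→{1,5,9}; (4,10)→{7,10}; (5,1)→{1,3}; (6,6)→{5,6,7}; (8,2)→{1,2,3}; (9,7)→{5,7,9}; (10,3)→{3,6}; (11,8)→{4,8}. Safe: 11. Place at column 11.
Columns [4, 9, 5, 10, 1, 6, 11, 2, 7, 3, 8], r−c [-3, -7, -2, -6, 4, 0, -4, 6, 2, 7, 3], r+c [5, 11, 8, 14, 6, 12, 18, 10, 16, 13, 19] are all distinct, so no two queens attack.

(1,4) (2,9) (3,5) (4,10) (5,1) (6,6) (7,11) (8,2) (9,7) (10,3) (11,8)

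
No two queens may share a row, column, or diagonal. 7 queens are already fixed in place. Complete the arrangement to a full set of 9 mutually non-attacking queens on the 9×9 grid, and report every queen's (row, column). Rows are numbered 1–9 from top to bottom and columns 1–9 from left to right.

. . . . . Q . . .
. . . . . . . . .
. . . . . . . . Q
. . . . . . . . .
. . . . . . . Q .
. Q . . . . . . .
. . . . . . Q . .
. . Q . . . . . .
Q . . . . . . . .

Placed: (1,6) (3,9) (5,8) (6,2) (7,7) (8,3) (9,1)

Row 2: attacked by (1,6)→{5,6,7}; (3,9)→{8,9}; (5,8)→{5,8}; (6,2)→{2,6}; (7,7)→{2,7}; (8,3)→{3,9}; (9,1)→{1,8}. Safe: 4. Place at column 4.
Row 4: attacked by (1,6)→{3,6,9}; (2,4)→{2,4,6}; (3,9)→{8,9}; (5,8)→{7,8,9}; (6,2)→{2,4}; (7,7)→{4,7}; (8,3)→{3,7}; (9,1)→{1,6}. Safe: 5. Place at column 5.
Columns [6, 4, 9, 5, 8, 2, 7, 3, 1], r−c [-5, -2, -6, -1, -3, 4, 0, 5, 8], r+c [7, 6, 12, 9, 13, 8, 14, 11, 10] are all distinct, so no two queens attack.

(1,6) (2,4) (3,9) (4,5) (5,8) (6,2) (7,7) (8,3) (9,1)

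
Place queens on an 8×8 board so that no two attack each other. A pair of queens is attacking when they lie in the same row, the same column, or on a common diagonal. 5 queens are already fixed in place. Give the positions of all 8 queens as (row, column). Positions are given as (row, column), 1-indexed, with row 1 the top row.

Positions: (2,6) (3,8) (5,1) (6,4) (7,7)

Row 1: attacked by (2,6)→{5,6,7}; (3,8)→{6,8}; (5,1)→{1,5}; (6,4)→{4}; (7,7)→{1,7}. Safe: 2, 3. Place at column 2.
Row 4: attacked by (1,2)→{2,5}; (2,6)→{4,6,8}; (3,8)→{7,8}; (5,1)→{1,2}; (6,4)→{2,4,6}; (7,7)→{4,7}. Safe: 3. Place at column 3.
Row 8: attacked by (1,2)→{2}; (2,6)→{6}; (3,8)→{3,8}; (4,3)→{3,7}; (5,1)→{1,4}; (6,4)→{2,4,6}; (7,7)→{6,7,8}. Safe: 5. Place at column 5.
Columns [2, 6, 8, 3, 1, 4, 7, 5], r−c [-1, -4, -5, 1, 4, 2, 0, 3], r+c [3, 8, 11, 7, 6, 10, 14, 13] are all distinct, so no two queens attack.

(1,2) (2,6) (3,8) (4,3) (5,1) (6,4) (7,7) (8,5)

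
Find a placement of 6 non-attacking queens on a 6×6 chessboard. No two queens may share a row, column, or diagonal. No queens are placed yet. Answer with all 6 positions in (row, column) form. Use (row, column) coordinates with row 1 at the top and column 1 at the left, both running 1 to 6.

(1,3) (2,6) (3,2) (4,5) (5,1) (6,4)

Row 1: Safe: 1, 2, 3, 4, 5, 6. Place at column 3.
Row 2: attacked by (1,3)→{2,3,4}. Safe: 1, 5, 6. Place at column 6.
Row 3: attacked by (1,3)→{1,3,5}; (2,6)→{5,6}. Safe: 2, 4. Place at column 2.
Row 4: attacked by (1,3)→{3,6}; (2,6)→{4,6}; (3,2)→{1,2,3}. Safe: 5. Place at column 5.
Row 5: attacked by (1,3)→{3}; (2,6)→{3,6}; (3,2)→{2,4}; (4,5)→{4,5,6}. Safe: 1. Place at column 1.
Row 6: attacked by (1,3)→{3}; (2,6)→{2,6}; (3,2)→{2,5}; (4,5)→{3,5}; (5,1)→{1,2}. Safe: 4. Place at column 4.
Columns [3, 6, 2, 5, 1, 4], r−c [-2, -4, 1, -1, 4, 2], r+c [4, 8, 5, 9, 6, 10] are all distinct, so no two queens attack.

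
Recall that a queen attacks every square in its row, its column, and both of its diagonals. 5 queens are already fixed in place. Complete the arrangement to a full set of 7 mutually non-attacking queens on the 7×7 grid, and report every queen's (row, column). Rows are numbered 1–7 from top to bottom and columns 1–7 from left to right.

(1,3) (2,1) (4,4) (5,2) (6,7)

Row 3: attacked by (1,3)→{1,3,5}; (2,1)→{1,2}; (4,4)→{3,4,5}; (5,2)→{2,4}; (6,7)→{4,7}. Safe: 6. Place at column 6.
Row 7: attacked by (1,3)→{3}; (2,1)→{1,6}; (3,6)→{2,6}; (4,4)→{1,4,7}; (5,2)→{2,4}; (6,7)→{6,7}. Safe: 5. Place at column 5.
Columns [3, 1, 6, 4, 2, 7, 5], r−c [-2, 1, -3, 0, 3, -1, 2], r+c [4, 3, 9, 8, 7, 13, 12] are all distinct, so no two queens attack.

(1,3) (2,1) (3,6) (4,4) (5,2) (6,7) (7,5)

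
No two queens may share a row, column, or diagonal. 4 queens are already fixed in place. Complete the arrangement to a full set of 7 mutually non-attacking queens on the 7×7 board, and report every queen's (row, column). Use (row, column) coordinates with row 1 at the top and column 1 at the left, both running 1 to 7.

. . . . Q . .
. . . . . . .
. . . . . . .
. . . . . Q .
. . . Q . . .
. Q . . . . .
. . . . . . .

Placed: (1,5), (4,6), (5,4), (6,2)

(1,5) (2,3) (3,1) (4,6) (5,4) (6,2) (7,7)

Row 2: attacked by (1,5)→{4,5,6}; (4,6)→{4,6}; (5,4)→{1,4,7}; (6,2)→{2,6}. Safe: 3. Place at column 3.
Row 3: attacked by (1,5)→{3,5,7}; (2,3)→{2,3,4}; (4,6)→{5,6,7}; (5,4)→{2,4,6}; (6,2)→{2,5}. Safe: 1. Place at column 1.
Row 7: attacked by (1,5)→{5}; (2,3)→{3}; (3,1)→{1,5}; (4,6)→{3,6}; (5,4)→{2,4,6}; (6,2)→{1,2,3}. Safe: 7. Place at column 7.
Columns [5, 3, 1, 6, 4, 2, 7], r−c [-4, -1, 2, -2, 1, 4, 0], r+c [6, 5, 4, 10, 9, 8, 14] are all distinct, so no two queens attack.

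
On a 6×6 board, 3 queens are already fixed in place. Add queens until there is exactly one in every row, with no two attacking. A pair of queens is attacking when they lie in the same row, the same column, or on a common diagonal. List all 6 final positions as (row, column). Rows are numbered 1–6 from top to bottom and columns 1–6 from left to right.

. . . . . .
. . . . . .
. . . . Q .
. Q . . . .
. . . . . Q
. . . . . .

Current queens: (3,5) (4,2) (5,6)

(1,4) (2,1) (3,5) (4,2) (5,6) (6,3)

Row 1: attacked by (3,5)→{3,5}; (4,2)→{2,5}; (5,6)→{2,6}. Safe: 1, 4. Place at column 4.
Row 2: attacked by (1,4)→{3,4,5}; (3,5)→{4,5,6}; (4,2)→{2,4}; (5,6)→{3,6}. Safe: 1. Place at column 1.
Row 6: attacked by (1,4)→{4}; (2,1)→{1,5}; (3,5)→{2,5}; (4,2)→{2,4}; (5,6)→{5,6}. Safe: 3. Place at column 3.
Columns [4, 1, 5, 2, 6, 3], r−c [-3, 1, -2, 2, -1, 3], r+c [5, 3, 8, 6, 11, 9] are all distinct, so no two queens attack.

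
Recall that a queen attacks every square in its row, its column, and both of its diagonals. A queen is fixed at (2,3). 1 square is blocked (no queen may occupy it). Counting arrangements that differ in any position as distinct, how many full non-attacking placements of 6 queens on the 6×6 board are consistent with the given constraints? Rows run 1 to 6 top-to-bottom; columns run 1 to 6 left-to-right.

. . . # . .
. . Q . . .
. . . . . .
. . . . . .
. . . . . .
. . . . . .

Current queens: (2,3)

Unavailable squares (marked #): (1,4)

1

Branch on row 1: col 1 → 0; col 5 → 1; col 6 → 0.
Sum: 0 + 1 + 0 = 1.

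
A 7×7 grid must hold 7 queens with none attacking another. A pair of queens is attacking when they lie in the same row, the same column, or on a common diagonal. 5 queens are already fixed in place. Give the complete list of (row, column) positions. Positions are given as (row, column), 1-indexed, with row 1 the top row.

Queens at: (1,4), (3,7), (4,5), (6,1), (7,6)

Row 2: attacked by (1,4)→{3,4,5}; (3,7)→{6,7}; (4,5)→{3,5,7}; (6,1)→{1,5}; (7,6)→{1,6}. Safe: 2. Place at column 2.
Row 5: attacked by (1,4)→{4}; (2,2)→{2,5}; (3,7)→{5,7}; (4,5)→{4,5,6}; (6,1)→{1,2}; (7,6)→{4,6}. Safe: 3. Place at column 3.
Columns [4, 2, 7, 5, 3, 1, 6], r−c [-3, 0, -4, -1, 2, 5, 1], r+c [5, 4, 10, 9, 8, 7, 13] are all distinct, so no two queens attack.

(1,4) (2,2) (3,7) (4,5) (5,3) (6,1) (7,6)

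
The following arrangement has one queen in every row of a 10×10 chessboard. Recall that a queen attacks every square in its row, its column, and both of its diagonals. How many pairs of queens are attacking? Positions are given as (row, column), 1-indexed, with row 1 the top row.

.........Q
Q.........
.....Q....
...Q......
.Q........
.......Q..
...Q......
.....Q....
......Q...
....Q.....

6

Same column: (3,6)–(8,6) (column 6); (4,4)–(7,4) (column 4).
Same diagonal: (1,10)–(7,4) (|1−7| = |10−4| = 6); (5,2)–(7,4) (|5−7| = |2−4| = 2); (6,8)–(8,6) (|6−8| = |8−6| = 2); (8,6)–(9,7) (|8−9| = |6−7| = 1).
Total attacking pairs: 6.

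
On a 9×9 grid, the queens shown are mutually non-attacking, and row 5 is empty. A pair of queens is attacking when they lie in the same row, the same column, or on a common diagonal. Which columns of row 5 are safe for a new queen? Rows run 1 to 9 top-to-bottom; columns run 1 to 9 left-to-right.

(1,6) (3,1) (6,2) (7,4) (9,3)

columns 5, 8, 9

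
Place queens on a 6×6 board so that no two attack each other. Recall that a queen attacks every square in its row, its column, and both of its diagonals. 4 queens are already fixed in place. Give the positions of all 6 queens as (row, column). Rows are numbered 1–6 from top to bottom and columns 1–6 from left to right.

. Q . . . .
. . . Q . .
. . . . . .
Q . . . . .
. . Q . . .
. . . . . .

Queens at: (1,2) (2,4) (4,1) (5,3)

(1,2) (2,4) (3,6) (4,1) (5,3) (6,5)

Row 3: attacked by (1,2)→{2,4}; (2,4)→{3,4,5}; (4,1)→{1,2}; (5,3)→{1,3,5}. Safe: 6. Place at column 6.
Row 6: attacked by (1,2)→{2}; (2,4)→{4}; (3,6)→{3,6}; (4,1)→{1,3}; (5,3)→{2,3,4}. Safe: 5. Place at column 5.
Columns [2, 4, 6, 1, 3, 5], r−c [-1, -2, -3, 3, 2, 1], r+c [3, 6, 9, 5, 8, 11] are all distinct, so no two queens attack.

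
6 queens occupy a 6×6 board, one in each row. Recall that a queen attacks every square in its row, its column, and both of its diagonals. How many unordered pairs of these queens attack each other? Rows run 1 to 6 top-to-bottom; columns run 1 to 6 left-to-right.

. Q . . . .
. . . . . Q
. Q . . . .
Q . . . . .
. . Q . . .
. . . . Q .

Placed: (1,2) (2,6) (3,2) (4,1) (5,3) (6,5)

Same column: (1,2)–(3,2) (column 2).
Same diagonal: (2,6)–(5,3) (|2−5| = |6−3| = 3); (3,2)–(4,1) (|3−4| = |2−1| = 1); (3,2)–(6,5) (|3−6| = |2−5| = 3).
Total attacking pairs: 4.

4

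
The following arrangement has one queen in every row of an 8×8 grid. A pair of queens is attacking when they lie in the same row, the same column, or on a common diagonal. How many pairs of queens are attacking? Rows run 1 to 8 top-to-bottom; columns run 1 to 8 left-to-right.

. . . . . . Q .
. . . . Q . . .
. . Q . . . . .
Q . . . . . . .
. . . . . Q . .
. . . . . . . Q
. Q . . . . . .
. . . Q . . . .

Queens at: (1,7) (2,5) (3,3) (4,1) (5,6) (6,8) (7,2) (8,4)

0

All columns are distinct and no two queens satisfy |Δrow| = |Δcol|, so no pair attacks.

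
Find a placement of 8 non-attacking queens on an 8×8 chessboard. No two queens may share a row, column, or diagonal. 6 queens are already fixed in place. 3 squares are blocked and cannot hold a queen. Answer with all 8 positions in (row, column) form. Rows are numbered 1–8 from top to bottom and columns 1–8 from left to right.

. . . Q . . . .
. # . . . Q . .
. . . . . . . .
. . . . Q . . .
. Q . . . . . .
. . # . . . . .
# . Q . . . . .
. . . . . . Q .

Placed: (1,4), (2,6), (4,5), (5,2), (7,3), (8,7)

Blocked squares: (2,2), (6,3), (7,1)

(1,4) (2,6) (3,1) (4,5) (5,2) (6,8) (7,3) (8,7)

Row 3: attacked by (1,4)→{2,4,6}; (2,6)→{5,6,7}; (4,5)→{4,5,6}; (5,2)→{2,4}; (7,3)→{3,7}; (8,7)→{2,7}. Safe: 1, 8. Place at column 1.
Row 6: attacked by (1,4)→{4}; (2,6)→{2,6}; (3,1)→{1,4}; (4,5)→{3,5,7}; (5,2)→{1,2,3}; (7,3)→{2,3,4}; (8,7)→{5,7}. Blocked: 3. Safe: 8. Place at column 8.
Columns [4, 6, 1, 5, 2, 8, 3, 7], r−c [-3, -4, 2, -1, 3, -2, 4, 1], r+c [5, 8, 4, 9, 7, 14, 10, 15] are all distinct, so no two queens attack.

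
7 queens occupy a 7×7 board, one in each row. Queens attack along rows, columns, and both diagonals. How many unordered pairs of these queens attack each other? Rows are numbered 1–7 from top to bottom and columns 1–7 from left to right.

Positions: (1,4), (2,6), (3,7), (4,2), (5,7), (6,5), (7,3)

3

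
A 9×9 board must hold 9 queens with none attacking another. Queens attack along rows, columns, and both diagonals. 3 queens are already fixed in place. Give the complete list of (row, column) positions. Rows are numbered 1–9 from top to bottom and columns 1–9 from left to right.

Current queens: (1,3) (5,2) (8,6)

Row 2: attacked by (1,3)→{2,3,4}; (5,2)→{2,5}; (8,6)→{6}. Safe: 1, 7, 8, 9. Place at column 7.
Row 3: attacked by (1,3)→{1,3,5}; (2,7)→{6,7,8}; (5,2)→{2,4}; (8,6)→{1,6}. Safe: 9. Place at column 9.
Row 4: attacked by (1,3)→{3,6}; (2,7)→{5,7,9}; (3,9)→{8,9}; (5,2)→{1,2,3}; (8,6)→{2,6}. Safe: 4. Place at column 4.
Row 6: attacked by (1,3)→{3,8}; (2,7)→{3,7}; (3,9)→{6,9}; (4,4)→{2,4,6}; (5,2)→{1,2,3}; (8,6)→{4,6,8}. Safe: 5. Place at column 5.
Row 7: attacked by (1,3)→{3,9}; (2,7)→{2,7}; (3,9)→{5,9}; (4,4)→{1,4,7}; (5,2)→{2,4}; (6,5)→{4,5,6}; (8,6)→{5,6,7}. Safe: 8. Place at column 8.
Row 9: attacked by (1,3)→{3}; (2,7)→{7}; (3,9)→{3,9}; (4,4)→{4,9}; (5,2)→{2,6}; (6,5)→{2,5,8}; (7,8)→{6,8}; (8,6)→{5,6,7}. Safe: 1. Place at column 1.
Columns [3, 7, 9, 4, 2, 5, 8, 6, 1], r−c [-2, -5, -6, 0, 3, 1, -1, 2, 8], r+c [4, 9, 12, 8, 7, 11, 15, 14, 10] are all distinct, so no two queens attack.

(1,3) (2,7) (3,9) (4,4) (5,2) (6,5) (7,8) (8,6) (9,1)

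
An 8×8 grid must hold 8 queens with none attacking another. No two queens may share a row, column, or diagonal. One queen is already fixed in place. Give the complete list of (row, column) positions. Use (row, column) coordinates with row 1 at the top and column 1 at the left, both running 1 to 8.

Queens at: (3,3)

Row 1: attacked by (3,3)→{1,3,5}. Safe: 2, 4, 6, 7, 8. Place at column 7.
Row 2: attacked by (1,7)→{6,7,8}; (3,3)→{2,3,4}. Safe: 1, 5. Place at column 5.
Row 4: attacked by (1,7)→{4,7}; (2,5)→{3,5,7}; (3,3)→{2,3,4}. Safe: 1, 6, 8. Place at column 1.
Row 5: attacked by (1,7)→{3,7}; (2,5)→{2,5,8}; (3,3)→{1,3,5}; (4,1)→{1,2}. Safe: 4, 6. Place at column 6.
Row 6: attacked by (1,7)→{2,7}; (2,5)→{1,5}; (3,3)→{3,6}; (4,1)→{1,3}; (5,6)→{5,6,7}. Safe: 4, 8. Place at column 8.
Row 7: attacked by (1,7)→{1,7}; (2,5)→{5}; (3,3)→{3,7}; (4,1)→{1,4}; (5,6)→{4,6,8}; (6,8)→{7,8}. Safe: 2. Place at column 2.
Row 8: attacked by (1,7)→{7}; (2,5)→{5}; (3,3)→{3,8}; (4,1)→{1,5}; (5,6)→{3,6}; (6,8)→{6,8}; (7,2)→{1,2,3}. Safe: 4. Place at column 4.
Columns [7, 5, 3, 1, 6, 8, 2, 4], r−c [-6, -3, 0, 3, -1, -2, 5, 4], r+c [8, 7, 6, 5, 11, 14, 9, 12] are all distinct, so no two queens attack.

(1,7) (2,5) (3,3) (4,1) (5,6) (6,8) (7,2) (8,4)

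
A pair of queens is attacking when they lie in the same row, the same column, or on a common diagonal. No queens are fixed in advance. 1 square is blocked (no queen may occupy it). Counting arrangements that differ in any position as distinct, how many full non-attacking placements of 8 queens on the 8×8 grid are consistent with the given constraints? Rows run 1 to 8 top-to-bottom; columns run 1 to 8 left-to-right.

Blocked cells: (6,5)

80

Branch on row 1: col 1 → 4; col 2 → 6; col 3 → 14; col 4 → 17; col 5 → 18; col 6 → 13; col 7 → 6; col 8 → 2.
Sum: 4 + 6 + 14 + 17 + 18 + 13 + 6 + 2 = 80.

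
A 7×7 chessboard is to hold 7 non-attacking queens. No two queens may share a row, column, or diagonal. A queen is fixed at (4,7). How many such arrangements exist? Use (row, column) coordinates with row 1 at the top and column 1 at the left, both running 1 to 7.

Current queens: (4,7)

Branch on row 1: col 1 → 1; col 2 → 2; col 3 → 0; col 5 → 1; col 6 → 2.
Sum: 1 + 2 + 0 + 1 + 2 = 6.

6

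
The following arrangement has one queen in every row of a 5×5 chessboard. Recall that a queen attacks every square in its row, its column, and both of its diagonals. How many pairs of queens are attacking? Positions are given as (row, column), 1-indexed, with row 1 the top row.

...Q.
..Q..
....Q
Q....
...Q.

Same column: (1,4)–(5,4) (column 4).
Same diagonal: (1,4)–(2,3) (|1−2| = |4−3| = 1); (1,4)–(4,1) (|1−4| = |4−1| = 3); (2,3)–(4,1) (|2−4| = |3−1| = 2).
Total attacking pairs: 4.

4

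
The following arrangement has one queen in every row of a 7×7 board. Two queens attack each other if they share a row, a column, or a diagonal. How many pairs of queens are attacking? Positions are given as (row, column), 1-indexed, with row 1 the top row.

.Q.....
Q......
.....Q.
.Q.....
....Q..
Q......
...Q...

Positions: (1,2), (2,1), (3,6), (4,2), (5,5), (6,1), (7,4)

3

Same column: (1,2)–(4,2) (column 2); (2,1)–(6,1) (column 1).
Same diagonal: (1,2)–(2,1) (|1−2| = |2−1| = 1).
Total attacking pairs: 3.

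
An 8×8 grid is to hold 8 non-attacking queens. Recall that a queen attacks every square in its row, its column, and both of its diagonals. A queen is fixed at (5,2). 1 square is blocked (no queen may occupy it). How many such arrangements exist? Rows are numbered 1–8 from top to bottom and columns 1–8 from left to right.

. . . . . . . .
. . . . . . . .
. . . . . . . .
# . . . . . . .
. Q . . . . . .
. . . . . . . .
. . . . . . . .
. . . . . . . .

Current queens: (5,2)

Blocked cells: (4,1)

Branch on row 1: col 1 → 1; col 3 → 0; col 4 → 3; col 5 → 3; col 7 → 0; col 8 → 1.
Sum: 1 + 0 + 3 + 3 + 0 + 1 = 8.

8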